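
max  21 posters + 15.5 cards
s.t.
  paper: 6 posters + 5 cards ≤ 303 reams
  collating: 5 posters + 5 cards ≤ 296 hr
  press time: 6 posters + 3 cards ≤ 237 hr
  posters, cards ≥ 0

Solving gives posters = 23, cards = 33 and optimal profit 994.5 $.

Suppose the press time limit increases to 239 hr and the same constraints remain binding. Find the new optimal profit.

996.5

Check each constraint at x*: paper 303/303 (tight); collating 280/296 (slack 16); press time 237/237 (tight).
Slack constraints have shadow price 0 (complementary slackness).
Dual feasibility on the basic columns requires 6·y_paper + 6·y_press time = 21, 5·y_paper + 3·y_press time = 15.5.
This yields shadow prices y_paper = 2.5, y_press time = 1.
Δz = y_press time·Δb = 1 × (2) = 2, so new z* = 994.5 + 2 = 996.5.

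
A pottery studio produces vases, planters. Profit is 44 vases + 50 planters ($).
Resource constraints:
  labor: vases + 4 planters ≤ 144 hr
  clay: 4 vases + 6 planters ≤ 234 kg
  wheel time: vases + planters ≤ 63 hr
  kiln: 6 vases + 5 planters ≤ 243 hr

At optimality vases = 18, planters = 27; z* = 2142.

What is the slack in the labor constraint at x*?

18

labor used = 1·18 + 4·27 = 126; slack = 144 − 126 = 18.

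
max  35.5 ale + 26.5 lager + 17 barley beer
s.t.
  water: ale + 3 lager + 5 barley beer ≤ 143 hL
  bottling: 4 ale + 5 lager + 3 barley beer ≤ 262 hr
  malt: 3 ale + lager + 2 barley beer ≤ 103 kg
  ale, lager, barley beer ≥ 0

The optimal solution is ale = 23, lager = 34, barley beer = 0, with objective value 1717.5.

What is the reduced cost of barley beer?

-8

Check each constraint at x*: water 125/143 (slack 18); bottling 262/262 (tight); malt 103/103 (tight).
Since water is not tight, its dual is 0.
From A_Bᵀ y = c: 4·y_bottling + 3·y_malt = 35.5; 5·y_bottling + 1·y_malt = 26.5.
→ y_bottling = 4 and y_malt = 6.5.
Reduced cost of barley beer: c₃ − yᵀa₃ = 17 − (4·3 + 6.5·2) = 17 − 25 = -8.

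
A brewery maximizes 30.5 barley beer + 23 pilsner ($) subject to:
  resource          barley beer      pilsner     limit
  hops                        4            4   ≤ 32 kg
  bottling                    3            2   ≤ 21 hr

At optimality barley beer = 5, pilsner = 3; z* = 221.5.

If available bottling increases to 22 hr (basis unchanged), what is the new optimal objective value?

229

Check each constraint at x*: hops 32/32 (tight); bottling 21/21 (tight).
From A_Bᵀ y = c: 4·y_hops + 3·y_bottling = 30.5; 4·y_hops + 2·y_bottling = 23.
→ y_hops = 2 and y_bottling = 7.5.
Δz = y_bottling·Δb = 7.5 × (1) = 7.5, so new z* = 221.5 + 7.5 = 229.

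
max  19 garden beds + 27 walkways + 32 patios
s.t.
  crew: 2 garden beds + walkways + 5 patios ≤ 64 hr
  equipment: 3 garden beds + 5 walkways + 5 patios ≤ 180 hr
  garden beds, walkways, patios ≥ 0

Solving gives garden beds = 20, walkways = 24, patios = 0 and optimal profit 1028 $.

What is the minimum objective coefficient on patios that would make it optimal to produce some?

35

At the optimum: crew uses 64 of 64 (binding); equipment uses 180 of 180 (binding).
From A_Bᵀ y = c: 2·y_crew + 3·y_equipment = 19; 1·y_crew + 5·y_equipment = 27.
This yields shadow prices y_crew = 2, y_equipment = 5.
patios enters the basis when its profit ≥ yᵀa₃ = 2·5 + 5·5 = 35.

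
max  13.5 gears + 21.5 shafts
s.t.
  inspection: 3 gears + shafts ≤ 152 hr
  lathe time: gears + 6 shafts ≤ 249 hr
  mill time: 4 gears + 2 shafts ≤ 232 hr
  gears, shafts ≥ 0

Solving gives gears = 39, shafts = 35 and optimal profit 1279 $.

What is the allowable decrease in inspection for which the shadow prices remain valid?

110.5

Binding constraints: inspection, lathe time. The basis is B = [[3,1],[1,6]] with det 17.
Per unit decrease in inspection, x* moves by d = (-0.3529, 0.0588).
The basis stays optimal until gears reaches 0; allowable decrease = 110.5 hr.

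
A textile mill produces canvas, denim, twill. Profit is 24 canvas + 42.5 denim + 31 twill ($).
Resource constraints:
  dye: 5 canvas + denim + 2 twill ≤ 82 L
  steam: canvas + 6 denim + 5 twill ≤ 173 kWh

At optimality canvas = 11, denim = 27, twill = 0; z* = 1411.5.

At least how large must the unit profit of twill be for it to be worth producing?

Check each constraint at x*: dye 82/82 (tight); steam 173/173 (tight).
The binding rows give the dual system: 5·y_dye + 1·y_steam = 24 and 1·y_dye + 6·y_steam = 42.5.
→ y_dye = 3.5 and y_steam = 6.5.
twill enters the basis when its profit ≥ yᵀa₃ = 3.5·2 + 6.5·5 = 39.5.

39.5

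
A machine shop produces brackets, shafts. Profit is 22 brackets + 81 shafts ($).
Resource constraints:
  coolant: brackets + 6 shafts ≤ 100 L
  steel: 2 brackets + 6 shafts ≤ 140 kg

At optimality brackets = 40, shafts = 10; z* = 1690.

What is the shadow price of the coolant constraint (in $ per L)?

5

At the optimum: coolant uses 100 of 100 (binding); steel uses 140 of 140 (binding).
The binding rows give the dual system: 1·y_coolant + 2·y_steel = 22 and 6·y_coolant + 6·y_steel = 81.
Solving: y_coolant = 5, y_steel = 8.5.
Shadow price of coolant = 5.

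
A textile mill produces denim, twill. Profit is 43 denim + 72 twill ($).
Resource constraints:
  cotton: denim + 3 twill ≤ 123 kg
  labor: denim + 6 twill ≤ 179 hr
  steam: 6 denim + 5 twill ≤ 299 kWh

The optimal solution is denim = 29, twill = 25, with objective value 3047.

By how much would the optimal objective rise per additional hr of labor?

At the optimum: cotton uses 104 of 123 (slack = 19); labor uses 179 of 179 (binding); steam uses 299 of 299 (binding).
Slack constraints have shadow price 0 (complementary slackness).
The binding rows give the dual system: 1·y_labor + 6·y_steam = 43 and 6·y_labor + 5·y_steam = 72.
→ y_labor = 7 and y_steam = 6.
Shadow price of labor = 7.

7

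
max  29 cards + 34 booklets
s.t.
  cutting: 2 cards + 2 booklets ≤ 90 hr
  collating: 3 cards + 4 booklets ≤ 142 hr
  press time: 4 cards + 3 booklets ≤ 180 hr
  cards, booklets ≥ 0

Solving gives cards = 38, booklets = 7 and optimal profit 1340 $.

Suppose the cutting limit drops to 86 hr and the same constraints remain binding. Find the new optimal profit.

At the optimum: cutting uses 90 of 90 (binding); collating uses 142 of 142 (binding); press time uses 173 of 180 (slack = 7).
Since press time is not tight, its dual is 0.
The binding rows give the dual system: 2·y_cutting + 3·y_collating = 29 and 2·y_cutting + 4·y_collating = 34.
→ y_cutting = 7 and y_collating = 5.
Δz = y_cutting·Δb = 7 × (-4) = -28, so new z* = 1340 − 28 = 1312.

1312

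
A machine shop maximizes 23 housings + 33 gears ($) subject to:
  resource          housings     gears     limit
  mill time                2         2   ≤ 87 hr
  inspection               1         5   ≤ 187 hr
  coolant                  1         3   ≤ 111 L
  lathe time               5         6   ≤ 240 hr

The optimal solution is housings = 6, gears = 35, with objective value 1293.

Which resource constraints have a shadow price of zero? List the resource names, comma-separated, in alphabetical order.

inspection, mill time

mill time: 82/87 (slack 5)
inspection: 181/187 (slack 6)
coolant: 111/111 (binding)
lathe time: 240/240 (binding)
By complementary slackness, a constraint with positive slack has shadow price 0 → inspection, mill time.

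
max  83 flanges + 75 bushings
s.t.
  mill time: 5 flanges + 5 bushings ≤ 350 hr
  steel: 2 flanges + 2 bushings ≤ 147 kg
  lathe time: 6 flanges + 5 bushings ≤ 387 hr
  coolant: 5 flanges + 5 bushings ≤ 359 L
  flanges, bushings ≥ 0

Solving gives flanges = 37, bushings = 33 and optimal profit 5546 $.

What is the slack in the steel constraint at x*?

7

steel used = 2·37 + 2·33 = 140; slack = 147 − 140 = 7.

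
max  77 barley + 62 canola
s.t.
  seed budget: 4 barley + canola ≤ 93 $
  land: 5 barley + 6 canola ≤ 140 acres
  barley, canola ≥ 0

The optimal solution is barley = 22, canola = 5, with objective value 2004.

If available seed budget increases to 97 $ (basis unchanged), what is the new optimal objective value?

Both seed budget and land are binding at x*.
Dual feasibility on the basic columns requires 4·y_seed budget + 5·y_land = 77, 1·y_seed budget + 6·y_land = 62.
→ y_seed budget = 8 and y_land = 9.
Δz = y_seed budget·Δb = 8 × (4) = 32, so new z* = 2004 + 32 = 2036.

2036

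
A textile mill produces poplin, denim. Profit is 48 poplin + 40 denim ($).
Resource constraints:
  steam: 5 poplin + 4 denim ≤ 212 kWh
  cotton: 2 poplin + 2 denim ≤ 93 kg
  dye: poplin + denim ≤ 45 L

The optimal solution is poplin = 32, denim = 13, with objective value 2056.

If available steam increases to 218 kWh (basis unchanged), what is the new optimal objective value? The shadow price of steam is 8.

2104

Δb = 6, so new z* = 2056 + (8)·(6) = 2056 + 48 = 2104.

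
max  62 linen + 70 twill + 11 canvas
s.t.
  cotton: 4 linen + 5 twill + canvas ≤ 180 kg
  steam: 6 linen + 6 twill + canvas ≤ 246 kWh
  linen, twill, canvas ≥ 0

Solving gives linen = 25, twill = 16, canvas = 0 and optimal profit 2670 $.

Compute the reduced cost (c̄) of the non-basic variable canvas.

Both cotton and steam are binding at x*.
From A_Bᵀ y = c: 4·y_cotton + 6·y_steam = 62; 5·y_cotton + 6·y_steam = 70.
This yields shadow prices y_cotton = 8, y_steam = 5.
Reduced cost of canvas: c₃ − yᵀa₃ = 11 − (8·1 + 5·1) = 11 − 13 = -2.

-2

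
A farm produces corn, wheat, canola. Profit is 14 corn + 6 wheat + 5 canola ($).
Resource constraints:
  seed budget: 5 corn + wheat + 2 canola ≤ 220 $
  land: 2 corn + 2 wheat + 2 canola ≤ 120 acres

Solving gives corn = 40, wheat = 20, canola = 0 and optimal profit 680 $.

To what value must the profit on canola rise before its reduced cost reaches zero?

Check each constraint at x*: seed budget 220/220 (tight); land 120/120 (tight).
From A_Bᵀ y = c: 5·y_seed budget + 2·y_land = 14; 1·y_seed budget + 2·y_land = 6.
This yields shadow prices y_seed budget = 2, y_land = 2.
canola enters the basis when its profit ≥ yᵀa₃ = 2·2 + 2·2 = 8.

8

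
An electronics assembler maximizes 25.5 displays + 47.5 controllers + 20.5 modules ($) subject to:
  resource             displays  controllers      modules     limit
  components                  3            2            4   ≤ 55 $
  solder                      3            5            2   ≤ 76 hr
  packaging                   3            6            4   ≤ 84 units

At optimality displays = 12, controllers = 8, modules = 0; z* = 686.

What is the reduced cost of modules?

Check each constraint at x*: components 52/55 (slack 3); solder 76/76 (tight); packaging 84/84 (tight).
Slack constraints have shadow price 0 (complementary slackness).
From A_Bᵀ y = c: 3·y_solder + 3·y_packaging = 25.5; 5·y_solder + 6·y_packaging = 47.5.
This yields shadow prices y_solder = 3.5, y_packaging = 5.
Reduced cost of modules: c₃ − yᵀa₃ = 20.5 − (3.5·2 + 5·4) = 20.5 − 27 = -6.5.

-6.5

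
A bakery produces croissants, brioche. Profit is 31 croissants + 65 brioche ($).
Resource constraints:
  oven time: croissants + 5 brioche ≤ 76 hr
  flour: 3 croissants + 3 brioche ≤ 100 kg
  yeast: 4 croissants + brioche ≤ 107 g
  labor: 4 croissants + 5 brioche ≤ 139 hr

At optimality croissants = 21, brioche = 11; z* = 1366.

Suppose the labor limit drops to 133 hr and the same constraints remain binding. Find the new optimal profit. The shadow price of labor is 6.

Δb = -6, so new z* = 1366 + (6)·(-6) = 1366 − 36 = 1330.

1330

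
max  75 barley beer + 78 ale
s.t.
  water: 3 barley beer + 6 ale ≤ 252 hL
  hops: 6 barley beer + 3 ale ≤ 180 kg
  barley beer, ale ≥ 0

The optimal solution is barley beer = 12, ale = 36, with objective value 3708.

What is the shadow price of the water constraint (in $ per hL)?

At the optimum: water uses 252 of 252 (binding); hops uses 180 of 180 (binding).
The binding rows give the dual system: 3·y_water + 6·y_hops = 75 and 6·y_water + 3·y_hops = 78.
Solving: y_water = 9, y_hops = 8.
Shadow price of water = 9.

9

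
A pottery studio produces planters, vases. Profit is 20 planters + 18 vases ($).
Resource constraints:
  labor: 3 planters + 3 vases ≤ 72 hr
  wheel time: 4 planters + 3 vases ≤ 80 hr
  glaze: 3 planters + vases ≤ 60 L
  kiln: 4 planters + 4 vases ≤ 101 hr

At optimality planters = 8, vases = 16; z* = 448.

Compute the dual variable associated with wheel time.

2

At the optimum: labor uses 72 of 72 (binding); wheel time uses 80 of 80 (binding); glaze uses 40 of 60 (slack = 20); kiln uses 96 of 101 (slack = 5).
Since glaze, kiln are not tight, their duals are 0.
The binding rows give the dual system: 3·y_labor + 4·y_wheel time = 20 and 3·y_labor + 3·y_wheel time = 18.
Solving: y_labor = 4, y_wheel time = 2.
Shadow price of wheel time = 2.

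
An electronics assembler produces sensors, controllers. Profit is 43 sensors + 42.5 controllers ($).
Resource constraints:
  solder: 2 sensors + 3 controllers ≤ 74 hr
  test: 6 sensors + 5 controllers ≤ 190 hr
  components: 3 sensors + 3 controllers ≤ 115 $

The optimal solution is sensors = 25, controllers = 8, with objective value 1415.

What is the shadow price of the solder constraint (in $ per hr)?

At the optimum: solder uses 74 of 74 (binding); test uses 190 of 190 (binding); components uses 99 of 115 (slack = 16).
By complementary slackness, y = 0 for the non-binding constraint.
From A_Bᵀ y = c: 2·y_solder + 6·y_test = 43; 3·y_solder + 5·y_test = 42.5.
This yields shadow prices y_solder = 5, y_test = 5.5.
Shadow price of solder = 5.

5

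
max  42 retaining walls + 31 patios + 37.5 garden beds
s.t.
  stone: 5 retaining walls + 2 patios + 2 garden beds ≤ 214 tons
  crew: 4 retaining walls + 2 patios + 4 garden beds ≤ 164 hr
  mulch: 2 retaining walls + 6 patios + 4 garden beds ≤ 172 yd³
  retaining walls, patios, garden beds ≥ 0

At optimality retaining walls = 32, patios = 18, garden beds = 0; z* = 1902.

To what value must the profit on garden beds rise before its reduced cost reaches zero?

Binding: crew and mulch. Non-binding: stone (18 unused).
Slack constraints have shadow price 0 (complementary slackness).
From A_Bᵀ y = c: 4·y_crew + 2·y_mulch = 42; 2·y_crew + 6·y_mulch = 31.
This yields shadow prices y_crew = 9.5, y_mulch = 2.
garden beds enters the basis when its profit ≥ yᵀa₃ = 9.5·4 + 2·4 = 46.

46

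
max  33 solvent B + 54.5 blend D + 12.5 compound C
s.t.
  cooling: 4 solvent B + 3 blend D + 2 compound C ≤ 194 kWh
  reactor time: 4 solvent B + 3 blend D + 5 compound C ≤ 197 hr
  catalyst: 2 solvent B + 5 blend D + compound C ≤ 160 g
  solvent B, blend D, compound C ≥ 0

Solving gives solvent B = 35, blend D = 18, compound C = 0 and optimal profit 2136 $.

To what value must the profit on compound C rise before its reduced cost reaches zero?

16.5

Binding: cooling and catalyst. Non-binding: reactor time (3 unused).
Since reactor time is not tight, its dual is 0.
Dual feasibility on the basic columns requires 4·y_cooling + 2·y_catalyst = 33, 3·y_cooling + 5·y_catalyst = 54.5.
→ y_cooling = 4 and y_catalyst = 8.5.
compound C enters the basis when its profit ≥ yᵀa₃ = 4·2 + 8.5·1 = 16.5.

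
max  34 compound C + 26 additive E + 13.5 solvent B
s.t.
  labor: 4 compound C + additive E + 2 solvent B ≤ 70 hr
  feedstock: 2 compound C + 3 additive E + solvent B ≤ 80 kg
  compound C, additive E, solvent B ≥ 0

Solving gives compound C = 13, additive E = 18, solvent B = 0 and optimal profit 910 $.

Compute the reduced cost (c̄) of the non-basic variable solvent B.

-3.5

Both labor and feedstock are binding at x*.
From A_Bᵀ y = c: 4·y_labor + 2·y_feedstock = 34; 1·y_labor + 3·y_feedstock = 26.
→ y_labor = 5 and y_feedstock = 7.
Reduced cost of solvent B: c₃ − yᵀa₃ = 13.5 − (5·2 + 7·1) = 13.5 − 17 = -3.5.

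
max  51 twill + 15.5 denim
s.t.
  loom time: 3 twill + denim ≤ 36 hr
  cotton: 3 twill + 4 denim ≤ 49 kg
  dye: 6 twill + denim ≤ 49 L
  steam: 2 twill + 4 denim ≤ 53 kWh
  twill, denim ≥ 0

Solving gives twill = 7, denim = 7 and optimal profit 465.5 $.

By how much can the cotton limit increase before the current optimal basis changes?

Binding constraints: cotton, dye. The basis is B = [[3,4],[6,1]] with det -21.
Per unit increase in cotton, x* moves by d = (-0.0476, 0.2857).
The basis stays optimal until steam becomes binding; allowable increase = 10.5 kg.

10.5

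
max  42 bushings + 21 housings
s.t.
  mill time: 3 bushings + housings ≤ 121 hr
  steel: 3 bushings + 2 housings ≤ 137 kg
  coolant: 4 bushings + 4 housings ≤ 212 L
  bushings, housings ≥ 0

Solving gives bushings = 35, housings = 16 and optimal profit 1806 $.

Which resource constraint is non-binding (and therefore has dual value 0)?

coolant

mill time: 121/121 (binding)
steel: 137/137 (binding)
coolant: 204/212 (slack 8)
By complementary slackness, a constraint with positive slack has shadow price 0 → coolant.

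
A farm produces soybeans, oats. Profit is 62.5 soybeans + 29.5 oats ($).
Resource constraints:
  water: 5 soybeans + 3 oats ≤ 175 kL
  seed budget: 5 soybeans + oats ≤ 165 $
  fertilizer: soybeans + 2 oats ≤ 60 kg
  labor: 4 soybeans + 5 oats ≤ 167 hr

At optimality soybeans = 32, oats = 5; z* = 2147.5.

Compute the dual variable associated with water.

8.5

Check each constraint at x*: water 175/175 (tight); seed budget 165/165 (tight); fertilizer 42/60 (slack 18); labor 153/167 (slack 14).
Since fertilizer, labor are not tight, their duals are 0.
The binding rows give the dual system: 5·y_water + 5·y_seed budget = 62.5 and 3·y_water + 1·y_seed budget = 29.5.
→ y_water = 8.5 and y_seed budget = 4.
Shadow price of water = 8.5.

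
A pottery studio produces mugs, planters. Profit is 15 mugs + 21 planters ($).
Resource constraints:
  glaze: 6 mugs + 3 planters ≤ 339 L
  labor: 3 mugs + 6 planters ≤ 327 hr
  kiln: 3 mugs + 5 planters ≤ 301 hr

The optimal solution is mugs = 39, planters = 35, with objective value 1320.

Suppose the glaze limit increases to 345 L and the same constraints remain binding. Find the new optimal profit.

1326

Binding: glaze and labor. Non-binding: kiln (9 unused).
By complementary slackness, y = 0 for the non-binding constraint.
Dual feasibility on the basic columns requires 6·y_glaze + 3·y_labor = 15, 3·y_glaze + 6·y_labor = 21.
→ y_glaze = 1 and y_labor = 3.
Δz = y_glaze·Δb = 1 × (6) = 6, so new z* = 1320 + 6 = 1326.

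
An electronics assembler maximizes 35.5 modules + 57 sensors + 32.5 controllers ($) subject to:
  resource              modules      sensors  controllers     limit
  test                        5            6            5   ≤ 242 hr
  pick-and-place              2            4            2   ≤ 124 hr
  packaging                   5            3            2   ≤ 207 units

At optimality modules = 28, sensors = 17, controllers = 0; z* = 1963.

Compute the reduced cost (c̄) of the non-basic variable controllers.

-3

Binding: test and pick-and-place. Non-binding: packaging (16 unused).
By complementary slackness, y = 0 for the non-binding constraint.
The binding rows give the dual system: 5·y_test + 2·y_pick-and-place = 35.5 and 6·y_test + 4·y_pick-and-place = 57.
Solving: y_test = 3.5, y_pick-and-place = 9.
Reduced cost of controllers: c₃ − yᵀa₃ = 32.5 − (3.5·5 + 9·2) = 32.5 − 35.5 = -3.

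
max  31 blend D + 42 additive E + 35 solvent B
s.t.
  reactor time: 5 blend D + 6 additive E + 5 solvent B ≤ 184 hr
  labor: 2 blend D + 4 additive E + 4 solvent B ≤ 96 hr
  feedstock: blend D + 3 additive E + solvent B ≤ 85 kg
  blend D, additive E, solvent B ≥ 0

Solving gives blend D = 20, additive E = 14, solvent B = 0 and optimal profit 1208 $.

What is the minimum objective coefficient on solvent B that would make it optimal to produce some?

Binding: reactor time and labor. Non-binding: feedstock (23 unused).
By complementary slackness, y = 0 for the non-binding constraint.
The binding rows give the dual system: 5·y_reactor time + 2·y_labor = 31 and 6·y_reactor time + 4·y_labor = 42.
This yields shadow prices y_reactor time = 5, y_labor = 3.
solvent B enters the basis when its profit ≥ yᵀa₃ = 5·5 + 3·4 = 37.

37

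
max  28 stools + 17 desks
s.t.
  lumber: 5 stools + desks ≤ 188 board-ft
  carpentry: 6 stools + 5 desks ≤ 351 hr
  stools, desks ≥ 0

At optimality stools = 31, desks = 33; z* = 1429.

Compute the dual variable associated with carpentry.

3

Check each constraint at x*: lumber 188/188 (tight); carpentry 351/351 (tight).
Dual feasibility on the basic columns requires 5·y_lumber + 6·y_carpentry = 28, 1·y_lumber + 5·y_carpentry = 17.
Solving: y_lumber = 2, y_carpentry = 3.
Shadow price of carpentry = 3.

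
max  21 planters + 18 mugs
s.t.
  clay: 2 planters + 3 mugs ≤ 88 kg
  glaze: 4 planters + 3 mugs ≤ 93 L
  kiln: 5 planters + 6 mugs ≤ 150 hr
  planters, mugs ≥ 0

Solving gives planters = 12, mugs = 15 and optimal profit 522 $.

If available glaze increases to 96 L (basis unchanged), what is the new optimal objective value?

At the optimum: clay uses 69 of 88 (slack = 19); glaze uses 93 of 93 (binding); kiln uses 150 of 150 (binding).
Since clay is not tight, its dual is 0.
Dual feasibility on the basic columns requires 4·y_glaze + 5·y_kiln = 21, 3·y_glaze + 6·y_kiln = 18.
This yields shadow prices y_glaze = 4, y_kiln = 1.
Δz = y_glaze·Δb = 4 × (3) = 12, so new z* = 522 + 12 = 534.

534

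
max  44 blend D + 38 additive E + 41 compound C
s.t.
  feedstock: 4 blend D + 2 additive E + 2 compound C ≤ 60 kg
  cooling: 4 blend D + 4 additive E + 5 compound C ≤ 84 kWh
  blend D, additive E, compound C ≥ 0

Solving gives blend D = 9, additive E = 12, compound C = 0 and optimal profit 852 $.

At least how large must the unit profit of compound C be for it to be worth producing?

Check each constraint at x*: feedstock 60/60 (tight); cooling 84/84 (tight).
Dual feasibility on the basic columns requires 4·y_feedstock + 4·y_cooling = 44, 2·y_feedstock + 4·y_cooling = 38.
→ y_feedstock = 3 and y_cooling = 8.
compound C enters the basis when its profit ≥ yᵀa₃ = 3·2 + 8·5 = 46.

46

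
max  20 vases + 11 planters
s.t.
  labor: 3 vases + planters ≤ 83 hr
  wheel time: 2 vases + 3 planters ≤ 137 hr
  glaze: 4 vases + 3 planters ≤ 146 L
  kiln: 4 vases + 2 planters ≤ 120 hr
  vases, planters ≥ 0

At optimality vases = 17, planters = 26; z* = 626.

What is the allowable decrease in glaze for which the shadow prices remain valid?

12

Binding constraints: glaze, kiln. The basis is B = [[4,3],[4,2]] with det -4.
Per unit decrease in glaze, x* moves by d = (0.5, -1).
The basis stays optimal until labor becomes binding; allowable decrease = 12 L.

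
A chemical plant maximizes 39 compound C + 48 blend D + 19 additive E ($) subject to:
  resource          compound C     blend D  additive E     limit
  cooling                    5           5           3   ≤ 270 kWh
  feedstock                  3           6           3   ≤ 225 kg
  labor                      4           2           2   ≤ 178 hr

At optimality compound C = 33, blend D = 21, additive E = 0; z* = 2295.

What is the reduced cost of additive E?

At the optimum: cooling uses 270 of 270 (binding); feedstock uses 225 of 225 (binding); labor uses 174 of 178 (slack = 4).
Since labor is not tight, its dual is 0.
The binding rows give the dual system: 5·y_cooling + 3·y_feedstock = 39 and 5·y_cooling + 6·y_feedstock = 48.
This yields shadow prices y_cooling = 6, y_feedstock = 3.
Reduced cost of additive E: c₃ − yᵀa₃ = 19 − (6·3 + 3·3) = 19 − 27 = -8.

-8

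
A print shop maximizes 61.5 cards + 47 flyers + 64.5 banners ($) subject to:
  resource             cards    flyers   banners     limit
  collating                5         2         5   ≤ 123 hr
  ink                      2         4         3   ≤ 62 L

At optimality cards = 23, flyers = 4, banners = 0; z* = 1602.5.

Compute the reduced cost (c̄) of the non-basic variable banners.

Check each constraint at x*: collating 123/123 (tight); ink 62/62 (tight).
Dual feasibility on the basic columns requires 5·y_collating + 2·y_ink = 61.5, 2·y_collating + 4·y_ink = 47.
Solving: y_collating = 9.5, y_ink = 7.
Reduced cost of banners: c₃ − yᵀa₃ = 64.5 − (9.5·5 + 7·3) = 64.5 − 68.5 = -4.

-4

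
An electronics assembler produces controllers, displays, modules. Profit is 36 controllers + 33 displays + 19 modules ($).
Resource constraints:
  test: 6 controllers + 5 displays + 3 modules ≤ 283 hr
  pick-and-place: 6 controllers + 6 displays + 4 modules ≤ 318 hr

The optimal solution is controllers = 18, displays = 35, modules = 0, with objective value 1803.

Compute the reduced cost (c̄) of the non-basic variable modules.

-2

Both test and pick-and-place are binding at x*.
The binding rows give the dual system: 6·y_test + 6·y_pick-and-place = 36 and 5·y_test + 6·y_pick-and-place = 33.
→ y_test = 3 and y_pick-and-place = 3.
Reduced cost of modules: c₃ − yᵀa₃ = 19 − (3·3 + 3·4) = 19 − 21 = -2.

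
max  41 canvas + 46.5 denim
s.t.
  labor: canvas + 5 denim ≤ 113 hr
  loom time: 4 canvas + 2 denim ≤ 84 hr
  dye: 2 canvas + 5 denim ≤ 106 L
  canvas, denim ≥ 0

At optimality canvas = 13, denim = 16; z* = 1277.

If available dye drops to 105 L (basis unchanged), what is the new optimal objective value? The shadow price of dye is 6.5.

1270.5

Δb = -1, so new z* = 1277 + (6.5)·(-1) = 1277 − 6.5 = 1270.5.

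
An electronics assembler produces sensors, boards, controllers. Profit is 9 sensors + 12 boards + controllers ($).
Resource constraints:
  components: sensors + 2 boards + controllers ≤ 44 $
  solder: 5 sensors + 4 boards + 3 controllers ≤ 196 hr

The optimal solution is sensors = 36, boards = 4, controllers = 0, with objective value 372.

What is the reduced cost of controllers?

Both components and solder are binding at x*.
Dual feasibility on the basic columns requires 1·y_components + 5·y_solder = 9, 2·y_components + 4·y_solder = 12.
This yields shadow prices y_components = 4, y_solder = 1.
Reduced cost of controllers: c₃ − yᵀa₃ = 1 − (4·1 + 1·3) = 1 − 7 = -6.

-6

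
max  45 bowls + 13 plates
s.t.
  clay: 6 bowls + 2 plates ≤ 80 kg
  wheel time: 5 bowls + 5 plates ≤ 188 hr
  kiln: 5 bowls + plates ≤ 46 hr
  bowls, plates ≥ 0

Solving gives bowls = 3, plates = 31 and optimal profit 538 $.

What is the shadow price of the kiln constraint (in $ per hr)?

Check each constraint at x*: clay 80/80 (tight); wheel time 170/188 (slack 18); kiln 46/46 (tight).
Since wheel time is not tight, its dual is 0.
Dual feasibility on the basic columns requires 6·y_clay + 5·y_kiln = 45, 2·y_clay + 1·y_kiln = 13.
This yields shadow prices y_clay = 5, y_kiln = 3.
Shadow price of kiln = 3.

3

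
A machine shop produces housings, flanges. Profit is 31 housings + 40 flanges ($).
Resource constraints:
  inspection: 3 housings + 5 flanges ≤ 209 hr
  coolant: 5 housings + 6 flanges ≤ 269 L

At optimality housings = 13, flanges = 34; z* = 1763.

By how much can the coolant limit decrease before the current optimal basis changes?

Binding constraints: inspection, coolant. The basis is B = [[3,5],[5,6]] with det -7.
Per unit decrease in coolant, x* moves by d = (-0.7143, 0.4286).
The basis stays optimal until housings reaches 0; allowable decrease = 18.2 L.

18.2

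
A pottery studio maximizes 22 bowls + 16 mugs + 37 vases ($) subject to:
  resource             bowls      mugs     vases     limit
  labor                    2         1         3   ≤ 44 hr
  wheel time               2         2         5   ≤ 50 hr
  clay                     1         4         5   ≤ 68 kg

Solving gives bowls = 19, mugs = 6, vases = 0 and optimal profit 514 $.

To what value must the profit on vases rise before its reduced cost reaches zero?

43

At the optimum: labor uses 44 of 44 (binding); wheel time uses 50 of 50 (binding); clay uses 43 of 68 (slack = 25).
By complementary slackness, y = 0 for the non-binding constraint.
The binding rows give the dual system: 2·y_labor + 2·y_wheel time = 22 and 1·y_labor + 2·y_wheel time = 16.
Solving: y_labor = 6, y_wheel time = 5.
vases enters the basis when its profit ≥ yᵀa₃ = 6·3 + 5·5 = 43.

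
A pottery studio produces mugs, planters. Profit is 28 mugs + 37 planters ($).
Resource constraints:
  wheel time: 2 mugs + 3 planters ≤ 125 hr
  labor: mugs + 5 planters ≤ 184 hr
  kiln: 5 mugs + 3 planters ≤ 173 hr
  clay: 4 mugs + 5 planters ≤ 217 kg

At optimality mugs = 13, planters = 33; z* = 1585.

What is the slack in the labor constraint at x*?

labor used = 1·13 + 5·33 = 178; slack = 184 − 178 = 6.

6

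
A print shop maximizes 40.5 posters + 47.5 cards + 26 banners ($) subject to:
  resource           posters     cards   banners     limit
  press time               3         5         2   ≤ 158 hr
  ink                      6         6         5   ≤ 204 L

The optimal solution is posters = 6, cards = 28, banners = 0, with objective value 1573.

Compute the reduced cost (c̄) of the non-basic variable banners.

Both press time and ink are binding at x*.
From A_Bᵀ y = c: 3·y_press time + 6·y_ink = 40.5; 5·y_press time + 6·y_ink = 47.5.
Solving: y_press time = 3.5, y_ink = 5.
Reduced cost of banners: c₃ − yᵀa₃ = 26 − (3.5·2 + 5·5) = 26 − 32 = -6.

-6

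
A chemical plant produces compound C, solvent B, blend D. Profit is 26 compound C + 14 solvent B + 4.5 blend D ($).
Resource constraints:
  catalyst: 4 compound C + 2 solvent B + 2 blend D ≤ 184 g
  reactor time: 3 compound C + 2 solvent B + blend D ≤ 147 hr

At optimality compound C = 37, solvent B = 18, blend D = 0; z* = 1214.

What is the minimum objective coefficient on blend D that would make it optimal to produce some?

12

Both catalyst and reactor time are binding at x*.
Dual feasibility on the basic columns requires 4·y_catalyst + 3·y_reactor time = 26, 2·y_catalyst + 2·y_reactor time = 14.
→ y_catalyst = 5 and y_reactor time = 2.
blend D enters the basis when its profit ≥ yᵀa₃ = 5·2 + 2·1 = 12.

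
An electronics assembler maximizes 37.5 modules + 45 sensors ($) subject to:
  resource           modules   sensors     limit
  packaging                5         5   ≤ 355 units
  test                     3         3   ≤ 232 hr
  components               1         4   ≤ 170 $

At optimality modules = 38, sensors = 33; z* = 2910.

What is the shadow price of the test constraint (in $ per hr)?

0

At the optimum: packaging uses 355 of 355 (binding); test uses 213 of 232 (slack = 19); components uses 170 of 170 (binding).
Since test is not tight, its dual is 0.
The binding rows give the dual system: 5·y_packaging + 1·y_components = 37.5 and 5·y_packaging + 4·y_components = 45.
→ y_packaging = 7 and y_components = 2.5.
Shadow price of test = 0.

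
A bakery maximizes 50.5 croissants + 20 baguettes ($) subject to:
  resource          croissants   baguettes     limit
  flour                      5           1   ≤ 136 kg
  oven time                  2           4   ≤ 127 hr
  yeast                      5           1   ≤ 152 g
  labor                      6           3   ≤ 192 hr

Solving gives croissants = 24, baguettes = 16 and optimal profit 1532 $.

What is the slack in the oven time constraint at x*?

oven time used = 2·24 + 4·16 = 112; slack = 127 − 112 = 15.

15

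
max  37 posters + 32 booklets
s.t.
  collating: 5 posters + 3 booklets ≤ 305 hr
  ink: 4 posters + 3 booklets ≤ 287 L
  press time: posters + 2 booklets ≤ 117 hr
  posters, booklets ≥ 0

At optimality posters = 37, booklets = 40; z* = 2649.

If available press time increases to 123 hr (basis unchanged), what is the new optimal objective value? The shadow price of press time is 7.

2691

Δb = 6, so new z* = 2649 + (7)·(6) = 2649 + 42 = 2691.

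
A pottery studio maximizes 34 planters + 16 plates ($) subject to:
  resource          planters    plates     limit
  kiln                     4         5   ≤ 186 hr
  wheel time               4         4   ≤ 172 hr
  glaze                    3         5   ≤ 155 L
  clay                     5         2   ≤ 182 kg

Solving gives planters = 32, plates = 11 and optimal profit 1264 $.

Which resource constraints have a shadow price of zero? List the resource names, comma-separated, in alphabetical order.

kiln: 183/186 (slack 3)
wheel time: 172/172 (binding)
glaze: 151/155 (slack 4)
clay: 182/182 (binding)
By complementary slackness, a constraint with positive slack has shadow price 0 → glaze, kiln.

glaze, kiln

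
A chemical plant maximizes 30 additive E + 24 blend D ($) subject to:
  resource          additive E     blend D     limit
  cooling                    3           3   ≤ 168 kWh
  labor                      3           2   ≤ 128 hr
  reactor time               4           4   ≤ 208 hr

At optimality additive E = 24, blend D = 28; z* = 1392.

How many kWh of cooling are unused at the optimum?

12

cooling used = 3·24 + 3·28 = 156; slack = 168 − 156 = 12.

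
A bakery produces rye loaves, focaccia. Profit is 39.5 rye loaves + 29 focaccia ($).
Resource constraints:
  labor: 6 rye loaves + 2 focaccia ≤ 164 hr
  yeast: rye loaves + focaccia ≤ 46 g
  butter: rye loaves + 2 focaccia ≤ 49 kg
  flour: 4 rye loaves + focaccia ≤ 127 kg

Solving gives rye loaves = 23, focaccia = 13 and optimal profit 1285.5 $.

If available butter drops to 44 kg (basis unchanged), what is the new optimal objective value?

At the optimum: labor uses 164 of 164 (binding); yeast uses 36 of 46 (slack = 10); butter uses 49 of 49 (binding); flour uses 105 of 127 (slack = 22).
By complementary slackness, y = 0 for the non-binding constraints.
From A_Bᵀ y = c: 6·y_labor + 1·y_butter = 39.5; 2·y_labor + 2·y_butter = 29.
→ y_labor = 5 and y_butter = 9.5.
Δz = y_butter·Δb = 9.5 × (-5) = -47.5, so new z* = 1285.5 − 47.5 = 1238.

1238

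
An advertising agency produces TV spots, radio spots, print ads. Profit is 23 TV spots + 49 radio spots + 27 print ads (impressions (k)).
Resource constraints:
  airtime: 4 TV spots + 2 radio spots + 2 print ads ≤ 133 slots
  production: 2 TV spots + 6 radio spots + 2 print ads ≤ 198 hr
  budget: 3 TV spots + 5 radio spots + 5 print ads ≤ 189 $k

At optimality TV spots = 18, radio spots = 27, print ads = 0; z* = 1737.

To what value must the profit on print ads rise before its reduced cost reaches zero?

Check each constraint at x*: airtime 126/133 (slack 7); production 198/198 (tight); budget 189/189 (tight).
Since airtime is not tight, its dual is 0.
Dual feasibility on the basic columns requires 2·y_production + 3·y_budget = 23, 6·y_production + 5·y_budget = 49.
→ y_production = 4 and y_budget = 5.
print ads enters the basis when its profit ≥ yᵀa₃ = 4·2 + 5·5 = 33.

33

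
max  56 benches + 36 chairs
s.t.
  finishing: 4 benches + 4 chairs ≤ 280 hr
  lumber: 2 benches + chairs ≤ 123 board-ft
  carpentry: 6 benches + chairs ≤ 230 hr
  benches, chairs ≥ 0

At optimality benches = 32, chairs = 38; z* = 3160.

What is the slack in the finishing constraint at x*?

0

finishing used = 4·32 + 4·38 = 280; slack = 280 − 280 = 0.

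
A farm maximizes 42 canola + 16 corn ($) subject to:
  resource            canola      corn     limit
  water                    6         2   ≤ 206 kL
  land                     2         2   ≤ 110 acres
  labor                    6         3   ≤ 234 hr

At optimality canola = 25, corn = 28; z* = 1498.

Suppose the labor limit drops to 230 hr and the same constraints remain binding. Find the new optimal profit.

At the optimum: water uses 206 of 206 (binding); land uses 106 of 110 (slack = 4); labor uses 234 of 234 (binding).
Slack constraints have shadow price 0 (complementary slackness).
Dual feasibility on the basic columns requires 6·y_water + 6·y_labor = 42, 2·y_water + 3·y_labor = 16.
This yields shadow prices y_water = 5, y_labor = 2.
Δz = y_labor·Δb = 2 × (-4) = -8, so new z* = 1498 − 8 = 1490.

1490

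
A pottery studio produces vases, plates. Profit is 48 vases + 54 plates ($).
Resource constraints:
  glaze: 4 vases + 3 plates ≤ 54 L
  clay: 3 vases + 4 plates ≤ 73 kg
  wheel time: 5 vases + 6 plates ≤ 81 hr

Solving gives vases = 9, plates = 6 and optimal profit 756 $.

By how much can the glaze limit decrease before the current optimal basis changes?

13.5

Binding constraints: glaze, wheel time. The basis is B = [[4,3],[5,6]] with det 9.
Per unit decrease in glaze, x* moves by d = (-0.6667, 0.5556).
The basis stays optimal until vases reaches 0; allowable decrease = 13.5 L.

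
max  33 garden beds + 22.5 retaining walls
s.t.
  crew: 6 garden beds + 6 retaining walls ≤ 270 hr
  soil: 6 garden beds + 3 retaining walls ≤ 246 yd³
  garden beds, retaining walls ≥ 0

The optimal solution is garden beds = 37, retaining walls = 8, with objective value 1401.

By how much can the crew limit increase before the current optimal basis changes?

222

Binding constraints: crew, soil. The basis is B = [[6,6],[6,3]] with det -18.
Per unit increase in crew, x* moves by d = (-0.1667, 0.3333).
The basis stays optimal until garden beds reaches 0; allowable increase = 222 hr.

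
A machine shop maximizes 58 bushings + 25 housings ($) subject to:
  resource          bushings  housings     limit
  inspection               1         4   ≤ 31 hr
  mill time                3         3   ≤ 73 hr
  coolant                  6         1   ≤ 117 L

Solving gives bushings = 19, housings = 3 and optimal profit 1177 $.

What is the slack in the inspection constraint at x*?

inspection used = 1·19 + 4·3 = 31; slack = 31 − 31 = 0.

0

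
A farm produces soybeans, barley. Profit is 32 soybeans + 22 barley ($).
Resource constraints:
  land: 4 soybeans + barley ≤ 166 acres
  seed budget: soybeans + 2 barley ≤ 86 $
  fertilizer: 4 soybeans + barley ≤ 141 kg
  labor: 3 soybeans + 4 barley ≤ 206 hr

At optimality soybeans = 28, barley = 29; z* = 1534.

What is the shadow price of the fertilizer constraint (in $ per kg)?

6

Binding: seed budget and fertilizer. Non-binding: land (25 unused), labor (6 unused).
Slack constraints have shadow price 0 (complementary slackness).
Dual feasibility on the basic columns requires 1·y_seed budget + 4·y_fertilizer = 32, 2·y_seed budget + 1·y_fertilizer = 22.
Solving: y_seed budget = 8, y_fertilizer = 6.
Shadow price of fertilizer = 6.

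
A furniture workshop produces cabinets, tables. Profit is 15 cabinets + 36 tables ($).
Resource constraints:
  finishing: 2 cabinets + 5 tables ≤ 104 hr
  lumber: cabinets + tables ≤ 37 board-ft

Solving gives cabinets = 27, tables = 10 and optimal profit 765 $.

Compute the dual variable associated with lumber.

Both finishing and lumber are binding at x*.
The binding rows give the dual system: 2·y_finishing + 1·y_lumber = 15 and 5·y_finishing + 1·y_lumber = 36.
This yields shadow prices y_finishing = 7, y_lumber = 1.
Shadow price of lumber = 1.

1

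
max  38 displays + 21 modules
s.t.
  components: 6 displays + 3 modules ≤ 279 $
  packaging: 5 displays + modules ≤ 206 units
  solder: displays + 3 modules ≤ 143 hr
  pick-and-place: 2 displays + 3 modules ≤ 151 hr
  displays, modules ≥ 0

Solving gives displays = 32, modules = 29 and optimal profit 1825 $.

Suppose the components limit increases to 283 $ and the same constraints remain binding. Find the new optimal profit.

1849

At the optimum: components uses 279 of 279 (binding); packaging uses 189 of 206 (slack = 17); solder uses 119 of 143 (slack = 24); pick-and-place uses 151 of 151 (binding).
By complementary slackness, y = 0 for the non-binding constraints.
From A_Bᵀ y = c: 6·y_components + 2·y_pick-and-place = 38; 3·y_components + 3·y_pick-and-place = 21.
→ y_components = 6 and y_pick-and-place = 1.
Δz = y_components·Δb = 6 × (4) = 24, so new z* = 1825 + 24 = 1849.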